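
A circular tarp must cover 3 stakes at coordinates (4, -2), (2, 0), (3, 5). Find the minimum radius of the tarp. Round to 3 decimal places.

Call the three points A, B, C in the order given.
Side lengths²: AB² = 8, AC² = 50, BC² = 26.
Since AC² = 50 ≥ 26 + 8 = 34, the angle opposite AC is not acute, so the smallest enclosing circle has AC as diameter.
Centre = midpoint of AC = (3.5, 1.5), r² = 50/4 = 12.5.
r = √(12.5) ≈ 3.536.

3.536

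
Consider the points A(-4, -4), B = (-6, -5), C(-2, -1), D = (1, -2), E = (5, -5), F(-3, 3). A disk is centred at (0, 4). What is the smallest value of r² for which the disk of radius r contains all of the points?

The required radius is the distance from (0, 4) to the farthest point.
Squared distances: 80, 117, 29, 37, 106, 10.
Maximum is 117, attained at B.

117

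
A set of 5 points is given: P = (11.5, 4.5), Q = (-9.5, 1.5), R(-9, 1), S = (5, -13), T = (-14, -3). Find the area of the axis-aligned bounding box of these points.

446.25

x ranges over [-14, 11.5], width 25.5.
y ranges over [-13, 4.5], height 17.5.
Area = 25.5 × 17.5 = 446.25.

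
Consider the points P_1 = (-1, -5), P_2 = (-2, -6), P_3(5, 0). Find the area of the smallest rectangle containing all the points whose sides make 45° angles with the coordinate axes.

6.5

In coordinates u = x + y, v = x − y the rectangle is axis-aligned; the map (x,y)→(u,v) scales areas by 2.
u-values: -6, -8, 5; range = 5 − (-8) = 13.
v-values: 4, 4, 5; range = 5 − 4 = 1.
Area = (13 × 1) / 2 = 6.5.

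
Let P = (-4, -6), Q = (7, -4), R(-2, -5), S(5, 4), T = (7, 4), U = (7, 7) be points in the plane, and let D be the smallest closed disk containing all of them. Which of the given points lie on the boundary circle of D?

The minimum enclosing circle of a finite set is fixed by two of the points (as a diameter) or three (as a circumcircle).
The farthest pair is P–U with squared distance 290. The circle on this segment as diameter has centre (1.5, 0.5) and r² = 290/4 = 72.5.
Check Q: distance² to centre = 50.5 ≤ 72.5, so it lies inside.
All remaining points lie in this disk, and no smaller disk contains both endpoints, so this is the minimum enclosing circle.
The points at distance exactly r from the centre are P, U — 2 points.

P, U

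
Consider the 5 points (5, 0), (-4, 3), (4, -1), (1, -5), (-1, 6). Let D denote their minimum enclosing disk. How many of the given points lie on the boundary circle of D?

A smallest enclosing disk is always determined by at most three of the input points on its boundary.
The farthest pair is (1, -5)–(-1, 6) with squared distance 125. The circle on this segment as diameter has centre (0, 0.5) and r² = 125/4 = 31.25.
Check (5, 0): distance² to centre = 25.25 ≤ 31.25, so it lies inside.
All remaining points lie in this disk, and no smaller disk contains both endpoints, so this is the minimum enclosing circle.
The points at distance exactly r from the centre are (1, -5), (-1, 6) — 2 points.

2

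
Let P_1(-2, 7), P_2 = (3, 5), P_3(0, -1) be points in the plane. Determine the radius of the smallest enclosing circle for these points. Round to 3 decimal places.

Side lengths²: P_1P_2² = 29, P_1P_3² = 68, P_2P_3² = 45.
Since P_1P_3² = 68 < 45 + 29 = 74, the triangle is acute, so the smallest enclosing circle is the circumcircle.
Circumcentre = (-2/3, 37/12), r² = 2465/144.
r = √(2465/144) ≈ 4.137.

4.137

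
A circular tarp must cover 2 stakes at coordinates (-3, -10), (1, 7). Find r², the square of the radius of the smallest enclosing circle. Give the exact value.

76.25

The smallest circle enclosing two points has them as diameter endpoints.
Centre = midpoint = (-1, -1.5); r² = |(-3, -10)−(1, 7)|²/4 = 305/4 = 76.25.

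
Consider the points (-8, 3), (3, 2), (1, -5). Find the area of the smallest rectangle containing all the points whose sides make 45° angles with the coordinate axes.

85

In coordinates u = x + y, v = x − y the rectangle is axis-aligned; the map (x,y)→(u,v) scales areas by 2.
u-values: -5, 5, -4; range = 5 − (-5) = 10.
v-values: -11, 1, 6; range = 6 − (-11) = 17.
Area = (10 × 17) / 2 = 85.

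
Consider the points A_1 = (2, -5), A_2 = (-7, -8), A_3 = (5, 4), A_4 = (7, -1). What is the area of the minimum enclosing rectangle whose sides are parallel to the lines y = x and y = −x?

In coordinates u = x + y, v = x − y the rectangle is axis-aligned; the map (x,y)→(u,v) scales areas by 2.
u-values: -3, -15, 9, 6; range = 9 − (-15) = 24.
v-values: 7, 1, 1, 8; range = 8 − 1 = 7.
Area = (24 × 7) / 2 = 84.

84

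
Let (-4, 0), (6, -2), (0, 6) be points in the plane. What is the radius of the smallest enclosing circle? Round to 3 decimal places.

Call the three points A, B, C in the order given.
Side lengths²: AB² = 104, AC² = 52, BC² = 100.
Since AB² = 104 < 100 + 52 = 152, the triangle is acute, so the smallest enclosing circle is the circumcircle.
Circumcentre = (23/17, 13/17), r² = 8450/289.
r = √(8450/289) ≈ 5.407.

5.407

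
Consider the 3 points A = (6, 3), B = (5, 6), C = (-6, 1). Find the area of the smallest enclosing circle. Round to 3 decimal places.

Side lengths²: AB² = 10, AC² = 148, BC² = 146.
Since AC² = 148 < 146 + 10 = 156, the triangle is acute, so the smallest enclosing circle is the circumcircle.
Circumcentre = (-2/19, 50/19), r² = 13505/361.
Area = π·r² = π·13505/361 ≈ 117.527.

117.527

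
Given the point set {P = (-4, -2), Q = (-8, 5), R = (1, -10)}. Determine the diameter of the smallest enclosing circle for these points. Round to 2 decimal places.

Side lengths²: PQ² = 65, PR² = 89, QR² = 306.
Since QR² = 306 ≥ 89 + 65 = 154, the angle opposite QR is not acute, so the smallest enclosing circle has QR as diameter.
Centre = midpoint of QR = (-3.5, -2.5), r² = 306/4 = 76.5.
Diameter = 2r = 2√(76.5) ≈ 17.49.

17.49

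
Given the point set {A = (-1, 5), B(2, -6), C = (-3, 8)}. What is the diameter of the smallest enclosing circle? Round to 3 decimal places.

14.866

Side lengths²: AB² = 130, AC² = 13, BC² = 221.
Since BC² = 221 ≥ 130 + 13 = 143, the angle opposite BC is not acute, so the smallest enclosing circle has BC as diameter.
Centre = midpoint of BC = (-0.5, 1), r² = 221/4 = 55.25.
Diameter = 2r = 2√(55.25) ≈ 14.866.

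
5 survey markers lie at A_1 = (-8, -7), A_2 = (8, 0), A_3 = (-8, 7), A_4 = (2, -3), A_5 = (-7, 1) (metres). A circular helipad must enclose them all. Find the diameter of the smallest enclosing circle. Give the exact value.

By Welzl's lemma the MEC is supported by two points (diametrically opposite) or three points (on a circumcircle).
The minimum enclosing circle is determined by three boundary points: A_1, A_2, A_3.
Their circumcentre is (-1.53125, 0) with r² = 90.8447265625.
The farthest remaining point A_5 is at distance² 30.9072265625 ≤ 90.8447265625.
Diameter = 2r = 2√(90.8447265625) = 19.0625.

19.0625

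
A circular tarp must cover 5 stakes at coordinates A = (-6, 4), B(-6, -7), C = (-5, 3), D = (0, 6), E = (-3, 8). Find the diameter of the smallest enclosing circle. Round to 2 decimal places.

The minimum enclosing circle of a finite set is fixed by two of the points (as a diameter) or three (as a circumcircle).
The farthest pair is B–E with squared distance 234. The circle on this segment as diameter has centre (-4.5, 0.5) and r² = 234/4 = 58.5.
Check A: distance² to centre = 14.5 ≤ 58.5, so it lies inside.
All remaining points lie in this disk, and no smaller disk contains both endpoints, so this is the minimum enclosing circle.
Diameter = 2r = 2√(58.5) ≈ 15.30.

15.30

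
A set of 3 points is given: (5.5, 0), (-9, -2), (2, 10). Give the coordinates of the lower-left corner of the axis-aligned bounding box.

x-range [-9, 5.5], y-range [-2, 10].
The lower-left corner is (-9, -2).

(-9, -2)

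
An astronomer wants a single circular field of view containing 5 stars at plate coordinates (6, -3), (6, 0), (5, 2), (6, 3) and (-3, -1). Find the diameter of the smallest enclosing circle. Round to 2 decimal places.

The minimum enclosing circle is determined by three boundary points: (6, -3), (6, 3), (-3, -1).
Their circumcentre is (35/18, 0) with r² = 8245/324.
The farthest remaining point (6, 0) is at distance² 5329/324 ≤ 8245/324.
Diameter = 2r = 2√(8245/324) ≈ 10.09.

10.09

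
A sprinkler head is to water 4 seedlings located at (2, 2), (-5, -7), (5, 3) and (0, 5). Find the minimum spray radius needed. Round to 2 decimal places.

7.07

By Welzl's lemma the MEC is supported by two points (diametrically opposite) or three points (on a circumcircle).
The farthest pair is (-5, -7)–(5, 3) with squared distance 200. The circle on this segment as diameter has centre (0, -2) and r² = 200/4 = 50.
Check (2, 2): distance² to centre = 20 ≤ 50, so it lies inside.
All remaining points lie in this disk, and no smaller disk contains both endpoints, so this is the minimum enclosing circle.
r = √50 ≈ 7.07.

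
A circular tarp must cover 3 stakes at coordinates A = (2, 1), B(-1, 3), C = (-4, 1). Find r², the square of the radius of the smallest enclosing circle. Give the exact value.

9

Side lengths²: AB² = 13, AC² = 36, BC² = 13.
Since AC² = 36 ≥ 13 + 13 = 26, the angle opposite AC is not acute, so the smallest enclosing circle has AC as diameter.
Centre = midpoint of AC = (-1, 1), r² = 36/4 = 9.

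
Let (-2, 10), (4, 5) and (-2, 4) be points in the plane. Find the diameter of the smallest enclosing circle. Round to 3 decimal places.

7.918

Call the three points A, B, C in the order given.
Side lengths²: AB² = 61, AC² = 36, BC² = 37.
Since AB² = 61 < 37 + 36 = 73, the triangle is acute, so the smallest enclosing circle is the circumcircle.
Circumcentre = (7/12, 7), r² = 2257/144.
Diameter = 2r = 2√(2257/144) ≈ 7.918.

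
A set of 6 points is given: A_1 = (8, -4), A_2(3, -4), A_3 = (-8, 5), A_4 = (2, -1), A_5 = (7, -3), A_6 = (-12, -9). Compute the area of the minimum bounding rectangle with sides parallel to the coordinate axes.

x ranges over [-12, 8], width 20.
y ranges over [-9, 5], height 14.
Area = 20 × 14 = 280.

280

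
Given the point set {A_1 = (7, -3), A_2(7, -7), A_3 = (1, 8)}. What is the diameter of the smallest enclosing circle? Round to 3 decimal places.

16.155

Side lengths²: A_1A_2² = 16, A_1A_3² = 157, A_2A_3² = 261.
Since A_2A_3² = 261 ≥ 157 + 16 = 173, the angle opposite A_2A_3 is not acute, so the smallest enclosing circle has A_2A_3 as diameter.
Centre = midpoint of A_2A_3 = (4, 0.5), r² = 261/4 = 65.25.
Diameter = 2r = 2√(65.25) ≈ 16.155.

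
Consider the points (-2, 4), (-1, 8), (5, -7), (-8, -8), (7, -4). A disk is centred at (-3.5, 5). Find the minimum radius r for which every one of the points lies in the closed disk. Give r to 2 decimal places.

The required radius is the distance from (-3.5, 5) to the farthest point.
Squared distances: 3.25, 15.25, 216.25, 189.25, 191.25.
Maximum is 216.25, attained at (5, -7).
r = √(216.25) ≈ 14.71.

14.71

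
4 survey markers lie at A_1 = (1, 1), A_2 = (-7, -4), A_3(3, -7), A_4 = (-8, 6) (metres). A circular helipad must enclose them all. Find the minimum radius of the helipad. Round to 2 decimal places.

8.51

By Welzl's lemma the MEC is supported by two points (diametrically opposite) or three points (on a circumcircle).
The farthest pair is A_3–A_4 with squared distance 290. The circle on this segment as diameter has centre (-2.5, -0.5) and r² = 290/4 = 72.5.
Check A_1: distance² to centre = 14.5 ≤ 72.5, so it lies inside.
All remaining points lie in this disk, and no smaller disk contains both endpoints, so this is the minimum enclosing circle.
r = √(72.5) ≈ 8.51.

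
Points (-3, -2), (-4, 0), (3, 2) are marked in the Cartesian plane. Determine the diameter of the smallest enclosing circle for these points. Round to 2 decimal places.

7.34

Call the three points A, B, C in the order given.
Side lengths²: AB² = 5, AC² = 52, BC² = 53.
Since BC² = 53 < 52 + 5 = 57, the triangle is acute, so the smallest enclosing circle is the circumcircle.
Circumcentre = (-0.375, 0.5625), r² = 13.45703125.
Diameter = 2r = 2√(13.45703125) ≈ 7.34.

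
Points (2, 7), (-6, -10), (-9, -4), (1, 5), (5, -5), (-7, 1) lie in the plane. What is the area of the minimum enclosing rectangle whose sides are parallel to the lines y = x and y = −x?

225

In coordinates u = x + y, v = x − y the rectangle is axis-aligned; the map (x,y)→(u,v) scales areas by 2.
u-values: 9, -16, -13, 6, 0, -6; range = 9 − (-16) = 25.
v-values: -5, 4, -5, -4, 10, -8; range = 10 − (-8) = 18.
Area = (25 × 18) / 2 = 225.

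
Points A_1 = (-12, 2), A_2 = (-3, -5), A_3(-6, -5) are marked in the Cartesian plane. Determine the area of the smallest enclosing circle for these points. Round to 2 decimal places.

Side lengths²: A_1A_2² = 130, A_1A_3² = 85, A_2A_3² = 9.
Since A_1A_2² = 130 ≥ 85 + 9 = 94, the angle opposite A_1A_2 is not acute, so the smallest enclosing circle has A_1A_2 as diameter.
Centre = midpoint of A_1A_2 = (-7.5, -1.5), r² = 130/4 = 32.5.
Area = π·r² = π·32.5 ≈ 102.10.

102.10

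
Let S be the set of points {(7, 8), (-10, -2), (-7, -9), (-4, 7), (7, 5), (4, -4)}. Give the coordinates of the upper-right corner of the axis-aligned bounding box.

(7, 8)

x-range [-10, 7], y-range [-9, 8].
The upper-right corner is (7, 8).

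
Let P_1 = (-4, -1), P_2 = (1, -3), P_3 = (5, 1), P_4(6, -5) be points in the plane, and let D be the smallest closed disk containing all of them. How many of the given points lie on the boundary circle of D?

The minimum enclosing circle is determined by three boundary points: P_1, P_3, P_4.
Their circumcentre is (31/28, -153/56) with r² = 91205/3136.
The farthest remaining point P_2 is at distance² 261/3136 ≤ 91205/3136.
The points at distance exactly r from the centre are P_1, P_3, P_4 — 3 points.

3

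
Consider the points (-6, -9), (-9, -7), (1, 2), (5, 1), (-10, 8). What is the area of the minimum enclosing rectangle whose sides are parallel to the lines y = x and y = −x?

242

In coordinates u = x + y, v = x − y the rectangle is axis-aligned; the map (x,y)→(u,v) scales areas by 2.
u-values: -15, -16, 3, 6, -2; range = 6 − (-16) = 22.
v-values: 3, -2, -1, 4, -18; range = 4 − (-18) = 22.
Area = (22 × 22) / 2 = 242.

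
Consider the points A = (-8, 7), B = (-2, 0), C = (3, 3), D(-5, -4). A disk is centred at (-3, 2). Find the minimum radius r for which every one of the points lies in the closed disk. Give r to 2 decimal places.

7.07

The required radius is the distance from (-3, 2) to the farthest point.
Squared distances: 50, 5, 37, 40.
Maximum is 50, attained at A.
r = √50 ≈ 7.07.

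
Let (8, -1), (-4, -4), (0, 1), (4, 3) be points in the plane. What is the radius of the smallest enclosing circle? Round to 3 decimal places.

6.185

The minimum enclosing circle of a finite set is fixed by two of the points (as a diameter) or three (as a circumcircle).
The farthest pair is (8, -1)–(-4, -4) with squared distance 153. The circle on this segment as diameter has centre (2, -2.5) and r² = 153/4 = 38.25.
Check (0, 1): distance² to centre = 16.25 ≤ 38.25, so it lies inside.
All remaining points lie in this disk, and no smaller disk contains both endpoints, so this is the minimum enclosing circle.
r = √(38.25) ≈ 6.185.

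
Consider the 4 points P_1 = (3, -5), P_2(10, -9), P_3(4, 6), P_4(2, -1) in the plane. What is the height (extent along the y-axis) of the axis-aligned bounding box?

max y = 6, min y = -9, so height = 15.

15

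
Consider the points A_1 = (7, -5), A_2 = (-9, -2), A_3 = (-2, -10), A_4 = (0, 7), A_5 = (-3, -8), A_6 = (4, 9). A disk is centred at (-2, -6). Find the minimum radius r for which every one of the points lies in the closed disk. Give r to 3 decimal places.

The required radius is the distance from (-2, -6) to the farthest point.
Squared distances: 82, 65, 16, 173, 5, 261.
Maximum is 261, attained at A_6.
r = √261 ≈ 16.155.

16.155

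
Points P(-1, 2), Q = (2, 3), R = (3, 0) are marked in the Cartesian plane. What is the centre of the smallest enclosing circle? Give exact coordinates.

(1, 1)

Side lengths²: PQ² = 10, PR² = 20, QR² = 10.
Since PR² = 20 ≥ 10 + 10 = 20, the angle opposite PR is not acute, so the smallest enclosing circle has PR as diameter.
Centre = midpoint of PR = (1, 1), r² = 20/4 = 5.
Centre = (1, 1).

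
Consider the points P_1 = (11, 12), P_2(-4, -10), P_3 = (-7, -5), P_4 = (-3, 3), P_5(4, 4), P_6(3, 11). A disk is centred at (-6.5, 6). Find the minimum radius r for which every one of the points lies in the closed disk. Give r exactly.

The required radius is the distance from (-6.5, 6) to the farthest point.
Squared distances: 342.25, 262.25, 121.25, 21.25, 114.25, 115.25.
Maximum is 342.25, attained at P_1.
r = √(342.25) = 18.5.

18.5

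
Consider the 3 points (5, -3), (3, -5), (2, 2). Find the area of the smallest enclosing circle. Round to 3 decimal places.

Call the three points A, B, C in the order given.
Side lengths²: AB² = 8, AC² = 34, BC² = 50.
Since BC² = 50 ≥ 34 + 8 = 42, the angle opposite BC is not acute, so the smallest enclosing circle has BC as diameter.
Centre = midpoint of BC = (2.5, -1.5), r² = 50/4 = 12.5.
Area = π·r² = π·12.5 ≈ 39.270.

39.270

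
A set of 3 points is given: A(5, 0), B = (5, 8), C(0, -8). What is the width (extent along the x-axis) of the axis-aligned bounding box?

5

max x = 5, min x = 0, so width = 5.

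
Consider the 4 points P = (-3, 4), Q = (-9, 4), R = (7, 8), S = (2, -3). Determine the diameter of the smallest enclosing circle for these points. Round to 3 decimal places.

The minimum enclosing circle is determined by three boundary points: Q, R, S.
Their circumcentre is (-28/39, 190/39) with r² = 105485/1521.
The farthest remaining point P is at distance² 9077/1521 ≤ 105485/1521.
Diameter = 2r = 2√(105485/1521) ≈ 16.656.

16.656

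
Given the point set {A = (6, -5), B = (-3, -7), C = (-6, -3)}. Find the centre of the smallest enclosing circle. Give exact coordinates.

Side lengths²: AB² = 85, AC² = 148, BC² = 25.
Since AC² = 148 ≥ 85 + 25 = 110, the angle opposite AC is not acute, so the smallest enclosing circle has AC as diameter.
Centre = midpoint of AC = (0, -4), r² = 148/4 = 37.
Centre = (0, -4).

(0, -4)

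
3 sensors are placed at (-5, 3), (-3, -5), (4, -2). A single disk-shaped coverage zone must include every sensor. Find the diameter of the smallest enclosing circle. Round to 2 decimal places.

10.43

Call the three points A, B, C in the order given.
Side lengths²: AB² = 68, AC² = 106, BC² = 58.
Since AC² = 106 < 68 + 58 = 126, the triangle is acute, so the smallest enclosing circle is the circumcircle.
Circumcentre = (-28/31, -7/31), r² = 26129/961.
Diameter = 2r = 2√(26129/961) ≈ 10.43.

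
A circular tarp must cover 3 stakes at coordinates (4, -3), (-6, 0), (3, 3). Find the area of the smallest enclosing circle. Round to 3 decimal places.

87.743

Call the three points A, B, C in the order given.
Side lengths²: AB² = 109, AC² = 37, BC² = 90.
Since AB² = 109 < 90 + 37 = 127, the triangle is acute, so the smallest enclosing circle is the circumcircle.
Circumcentre = (-29/38, -27/38), r² = 20165/722.
Area = π·r² = π·20165/722 ≈ 87.743.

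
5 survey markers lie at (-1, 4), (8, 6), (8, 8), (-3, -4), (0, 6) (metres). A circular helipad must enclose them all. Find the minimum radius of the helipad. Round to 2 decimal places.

The farthest pair is (8, 8)–(-3, -4) with squared distance 265. The circle on this segment as diameter has centre (2.5, 2) and r² = 265/4 = 66.25.
Check (-1, 4): distance² to centre = 16.25 ≤ 66.25, so it lies inside.
All remaining points lie in this disk, and no smaller disk contains both endpoints, so this is the minimum enclosing circle.
r = √(66.25) ≈ 8.14.

8.14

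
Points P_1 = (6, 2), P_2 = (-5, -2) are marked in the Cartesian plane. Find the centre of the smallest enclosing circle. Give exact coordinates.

The smallest circle enclosing two points has them as diameter endpoints.
Centre = midpoint = (0.5, 0); r² = |P_1P_2|²/4 = 137/4 = 34.25.
Centre = (0.5, 0).

(0.5, 0)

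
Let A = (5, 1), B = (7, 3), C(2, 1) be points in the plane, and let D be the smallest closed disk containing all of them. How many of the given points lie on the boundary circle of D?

Side lengths²: AB² = 8, AC² = 9, BC² = 29.
Since BC² = 29 ≥ 9 + 8 = 17, the angle opposite BC is not acute, so the smallest enclosing circle has BC as diameter.
Centre = midpoint of BC = (4.5, 2), r² = 29/4 = 7.25.
The points at distance exactly r from the centre are B, C — 2 points.

2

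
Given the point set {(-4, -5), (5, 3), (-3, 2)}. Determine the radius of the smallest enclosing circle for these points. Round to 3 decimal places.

6.021

Call the three points A, B, C in the order given.
Side lengths²: AB² = 145, AC² = 50, BC² = 65.
Since AB² = 145 ≥ 65 + 50 = 115, the angle opposite AB is not acute, so the smallest enclosing circle has AB as diameter.
Centre = midpoint of AB = (0.5, -1), r² = 145/4 = 36.25.
r = √(36.25) ≈ 6.021.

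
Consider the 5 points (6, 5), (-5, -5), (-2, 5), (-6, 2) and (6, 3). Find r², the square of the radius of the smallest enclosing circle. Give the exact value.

55.25

The farthest pair is (6, 5)–(-5, -5) with squared distance 221. The circle on this segment as diameter has centre (0.5, 0) and r² = 221/4 = 55.25.
Check (-2, 5): distance² to centre = 31.25 ≤ 55.25, so it lies inside.
All remaining points lie in this disk, and no smaller disk contains both endpoints, so this is the minimum enclosing circle.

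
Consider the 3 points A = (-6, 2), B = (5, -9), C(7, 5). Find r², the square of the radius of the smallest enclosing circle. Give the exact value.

69.53125

Side lengths²: AB² = 242, AC² = 178, BC² = 200.
Since AB² = 242 < 200 + 178 = 378, the triangle is acute, so the smallest enclosing circle is the circumcircle.
Circumcentre = (1.625, -1.375), r² = 69.53125.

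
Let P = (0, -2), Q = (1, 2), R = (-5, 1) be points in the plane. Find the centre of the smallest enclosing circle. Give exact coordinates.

Side lengths²: PQ² = 17, PR² = 34, QR² = 37.
Since QR² = 37 < 34 + 17 = 51, the triangle is acute, so the smallest enclosing circle is the circumcircle.
Circumcentre = (-85/46, 27/46), r² = 10693/1058.
Centre = (-85/46, 27/46).

(-85/46, 27/46)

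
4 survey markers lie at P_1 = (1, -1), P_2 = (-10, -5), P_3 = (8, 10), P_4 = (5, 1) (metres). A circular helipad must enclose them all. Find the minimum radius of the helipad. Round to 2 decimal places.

By Welzl's lemma the MEC is supported by two points (diametrically opposite) or three points (on a circumcircle).
The farthest pair is P_2–P_3 with squared distance 549. The circle on this segment as diameter has centre (-1, 2.5) and r² = 549/4 = 137.25.
Check P_1: distance² to centre = 16.25 ≤ 137.25, so it lies inside.
All remaining points lie in this disk, and no smaller disk contains both endpoints, so this is the minimum enclosing circle.
r = √(137.25) ≈ 11.72.

11.72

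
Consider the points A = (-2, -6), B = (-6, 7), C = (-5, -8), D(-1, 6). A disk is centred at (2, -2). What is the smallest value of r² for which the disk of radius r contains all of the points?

The required radius is the distance from (2, -2) to the farthest point.
Squared distances: 32, 145, 85, 73.
Maximum is 145, attained at B.

145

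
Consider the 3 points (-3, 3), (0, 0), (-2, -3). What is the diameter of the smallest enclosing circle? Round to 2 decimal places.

Call the three points A, B, C in the order given.
Side lengths²: AB² = 18, AC² = 37, BC² = 13.
Since AC² = 37 ≥ 18 + 13 = 31, the angle opposite AC is not acute, so the smallest enclosing circle has AC as diameter.
Centre = midpoint of AC = (-2.5, 0), r² = 37/4 = 9.25.
Diameter = 2r = 2√(9.25) ≈ 6.08.

6.08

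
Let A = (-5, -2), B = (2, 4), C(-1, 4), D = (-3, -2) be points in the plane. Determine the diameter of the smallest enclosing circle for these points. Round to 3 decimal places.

The farthest pair is A–B with squared distance 85. The circle on this segment as diameter has centre (-1.5, 1) and r² = 85/4 = 21.25.
Check C: distance² to centre = 9.25 ≤ 21.25, so it lies inside.
All remaining points lie in this disk, and no smaller disk contains both endpoints, so this is the minimum enclosing circle.
Diameter = 2r = 2√(21.25) ≈ 9.220.

9.220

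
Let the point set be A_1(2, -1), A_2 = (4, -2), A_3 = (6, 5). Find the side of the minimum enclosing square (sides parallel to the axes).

The bounding box has width 4 and height 7.
An axis-aligned square enclosing the set must have side ≥ max(width, height).
So the minimum side is max(4, 7) = 7.

7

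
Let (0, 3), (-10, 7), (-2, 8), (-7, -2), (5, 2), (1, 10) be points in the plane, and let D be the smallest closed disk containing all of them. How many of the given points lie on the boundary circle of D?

3

A smallest enclosing disk is always determined by at most three of the input points on its boundary.
The farthest pair is (-10, 7)–(5, 2) with squared distance 250. The circle on this segment as diameter has centre (-2.5, 4.5) and r² = 250/4 = 62.5.
Check (0, 3): distance² to centre = 8.5 ≤ 62.5, so it lies inside.
All remaining points lie in this disk, and no smaller disk contains both endpoints, so this is the minimum enclosing circle.
The points at distance exactly r from the centre are (-10, 7), (-7, -2), (5, 2) — 3 points.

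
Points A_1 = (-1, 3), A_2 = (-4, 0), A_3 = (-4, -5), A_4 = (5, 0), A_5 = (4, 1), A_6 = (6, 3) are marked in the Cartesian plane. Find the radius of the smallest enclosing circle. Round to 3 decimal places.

6.403

By Welzl's lemma the MEC is supported by two points (diametrically opposite) or three points (on a circumcircle).
The farthest pair is A_3–A_6 with squared distance 164. The circle on this segment as diameter has centre (1, -1) and r² = 164/4 = 41.
Check A_1: distance² to centre = 20 ≤ 41, so it lies inside.
All remaining points lie in this disk, and no smaller disk contains both endpoints, so this is the minimum enclosing circle.
r = √41 ≈ 6.403.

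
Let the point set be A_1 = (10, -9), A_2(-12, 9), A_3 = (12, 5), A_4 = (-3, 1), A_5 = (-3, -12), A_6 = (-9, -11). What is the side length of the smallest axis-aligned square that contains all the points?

The bounding box has width 24 and height 21.
An axis-aligned square enclosing the set must have side ≥ max(width, height).
So the minimum side is max(24, 21) = 24.

24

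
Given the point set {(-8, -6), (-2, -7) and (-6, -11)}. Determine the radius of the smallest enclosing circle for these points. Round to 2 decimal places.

3.31

Call the three points A, B, C in the order given.
Side lengths²: AB² = 37, AC² = 29, BC² = 32.
Since AB² = 37 < 32 + 29 = 61, the triangle is acute, so the smallest enclosing circle is the circumcircle.
Circumcentre = (-73/14, -109/14), r² = 1073/98.
r = √(1073/98) ≈ 3.31.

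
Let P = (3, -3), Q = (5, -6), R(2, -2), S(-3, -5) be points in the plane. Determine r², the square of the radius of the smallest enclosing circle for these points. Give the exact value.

16.25

A smallest enclosing disk is always determined by at most three of the input points on its boundary.
The farthest pair is Q–S with squared distance 65. The circle on this segment as diameter has centre (1, -5.5) and r² = 65/4 = 16.25.
Check P: distance² to centre = 10.25 ≤ 16.25, so it lies inside.
All remaining points lie in this disk, and no smaller disk contains both endpoints, so this is the minimum enclosing circle.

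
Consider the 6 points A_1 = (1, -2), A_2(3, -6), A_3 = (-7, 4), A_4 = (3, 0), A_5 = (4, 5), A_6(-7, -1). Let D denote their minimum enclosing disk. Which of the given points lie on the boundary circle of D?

A_2, A_3, A_5

A smallest enclosing disk is always determined by at most three of the input points on its boundary.
The minimum enclosing circle is determined by three boundary points: A_2, A_3, A_5.
Their circumcentre is (-13/12, -1/12) with r² = 3721/72.
The farthest remaining point A_6 is at distance² 2581/72 ≤ 3721/72.
The points at distance exactly r from the centre are A_2, A_3, A_5 — 3 points.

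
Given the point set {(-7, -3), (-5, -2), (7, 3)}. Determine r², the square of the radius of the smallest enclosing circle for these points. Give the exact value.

58

Call the three points A, B, C in the order given.
Side lengths²: AB² = 5, AC² = 232, BC² = 169.
Since AC² = 232 ≥ 169 + 5 = 174, the angle opposite AC is not acute, so the smallest enclosing circle has AC as diameter.
Centre = midpoint of AC = (0, 0), r² = 232/4 = 58.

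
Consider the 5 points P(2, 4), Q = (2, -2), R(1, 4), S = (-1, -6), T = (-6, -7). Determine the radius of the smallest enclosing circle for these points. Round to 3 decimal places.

The minimum enclosing circle of a finite set is fixed by two of the points (as a diameter) or three (as a circumcircle).
The farthest pair is P–T with squared distance 185. The circle on this segment as diameter has centre (-2, -1.5) and r² = 185/4 = 46.25.
Check Q: distance² to centre = 16.25 ≤ 46.25, so it lies inside.
All remaining points lie in this disk, and no smaller disk contains both endpoints, so this is the minimum enclosing circle.
r = √(46.25) ≈ 6.801.

6.801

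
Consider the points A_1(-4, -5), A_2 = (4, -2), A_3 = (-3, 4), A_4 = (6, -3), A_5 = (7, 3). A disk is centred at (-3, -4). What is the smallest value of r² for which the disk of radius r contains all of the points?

149

The required radius is the distance from (-3, -4) to the farthest point.
Squared distances: 2, 53, 64, 82, 149.
Maximum is 149, attained at A_5.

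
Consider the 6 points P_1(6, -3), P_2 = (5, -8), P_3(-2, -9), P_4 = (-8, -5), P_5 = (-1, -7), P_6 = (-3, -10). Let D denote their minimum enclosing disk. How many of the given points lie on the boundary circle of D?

3

By Welzl's lemma the MEC is supported by two points (diametrically opposite) or three points (on a circumcircle).
The minimum enclosing circle is determined by three boundary points: P_1, P_2, P_4.
Their circumcentre is (-33/34, -143/34) with r² = 28925/578.
The farthest remaining point P_6 is at distance² 21785/578 ≤ 28925/578.
The points at distance exactly r from the centre are P_1, P_2, P_4 — 3 points.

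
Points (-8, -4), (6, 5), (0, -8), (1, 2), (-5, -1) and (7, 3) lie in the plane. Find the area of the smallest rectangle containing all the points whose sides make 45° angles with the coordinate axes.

138

In coordinates u = x + y, v = x − y the rectangle is axis-aligned; the map (x,y)→(u,v) scales areas by 2.
u-values: -12, 11, -8, 3, -6, 10; range = 11 − (-12) = 23.
v-values: -4, 1, 8, -1, -4, 4; range = 8 − (-4) = 12.
Area = (23 × 12) / 2 = 138.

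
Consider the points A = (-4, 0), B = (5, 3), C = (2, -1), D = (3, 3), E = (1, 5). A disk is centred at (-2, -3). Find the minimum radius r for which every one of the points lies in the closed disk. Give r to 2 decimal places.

9.22

The required radius is the distance from (-2, -3) to the farthest point.
Squared distances: 13, 85, 20, 61, 73.
Maximum is 85, attained at B.
r = √85 ≈ 9.22.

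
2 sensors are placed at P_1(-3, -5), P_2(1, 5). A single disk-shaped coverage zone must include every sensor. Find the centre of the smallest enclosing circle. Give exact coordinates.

The smallest circle enclosing two points has them as diameter endpoints.
Centre = midpoint = (-1, 0); r² = |P_1P_2|²/4 = 116/4 = 29.
Centre = (-1, 0).

(-1, 0)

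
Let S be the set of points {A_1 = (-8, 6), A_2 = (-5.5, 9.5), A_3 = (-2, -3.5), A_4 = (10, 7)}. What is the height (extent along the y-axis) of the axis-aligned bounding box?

max y = 9.5, min y = -3.5, so height = 13.

13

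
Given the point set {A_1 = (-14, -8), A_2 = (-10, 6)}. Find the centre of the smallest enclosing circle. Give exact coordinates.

(-12, -1)

The smallest circle enclosing two points has them as diameter endpoints.
Centre = midpoint = (-12, -1); r² = |A_1A_2|²/4 = 212/4 = 53.
Centre = (-12, -1).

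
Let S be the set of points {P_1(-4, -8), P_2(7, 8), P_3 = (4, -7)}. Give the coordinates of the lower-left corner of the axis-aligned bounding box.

(-4, -8)

x-range [-4, 7], y-range [-8, 8].
The lower-left corner is (-4, -8).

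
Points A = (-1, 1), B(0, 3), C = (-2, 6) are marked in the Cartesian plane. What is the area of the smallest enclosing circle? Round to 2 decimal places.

20.42

Side lengths²: AB² = 5, AC² = 26, BC² = 13.
Since AC² = 26 ≥ 13 + 5 = 18, the angle opposite AC is not acute, so the smallest enclosing circle has AC as diameter.
Centre = midpoint of AC = (-1.5, 3.5), r² = 26/4 = 6.5.
Area = π·r² = π·6.5 ≈ 20.42.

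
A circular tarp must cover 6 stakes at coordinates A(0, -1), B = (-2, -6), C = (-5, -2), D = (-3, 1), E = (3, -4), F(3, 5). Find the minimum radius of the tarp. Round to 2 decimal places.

6.04

By Welzl's lemma the MEC is supported by two points (diametrically opposite) or three points (on a circumcircle).
The farthest pair is B–F with squared distance 146. The circle on this segment as diameter has centre (0.5, -0.5) and r² = 146/4 = 36.5.
Check A: distance² to centre = 0.5 ≤ 36.5, so it lies inside.
All remaining points lie in this disk, and no smaller disk contains both endpoints, so this is the minimum enclosing circle.
r = √(36.5) ≈ 6.04.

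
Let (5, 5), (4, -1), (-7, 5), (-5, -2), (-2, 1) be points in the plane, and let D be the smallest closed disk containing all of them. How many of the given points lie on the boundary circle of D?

By Welzl's lemma the MEC is supported by two points (diametrically opposite) or three points (on a circumcircle).
The minimum enclosing circle is determined by three boundary points: (5, 5), (4, -1), (-7, 5).
Their circumcentre is (-1, 35/12) with r² = 5809/144.
The farthest remaining point (-5, -2) is at distance² 5785/144 ≤ 5809/144.
The points at distance exactly r from the centre are (5, 5), (4, -1), (-7, 5) — 3 points.

3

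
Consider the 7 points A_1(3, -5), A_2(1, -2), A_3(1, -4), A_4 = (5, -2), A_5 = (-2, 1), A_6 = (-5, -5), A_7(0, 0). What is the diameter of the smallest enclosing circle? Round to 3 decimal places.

By Welzl's lemma the MEC is supported by two points (diametrically opposite) or three points (on a circumcircle).
The farthest pair is A_4–A_6 with squared distance 109. The circle on this segment as diameter has centre (0, -3.5) and r² = 109/4 = 27.25.
Check A_1: distance² to centre = 11.25 ≤ 27.25, so it lies inside.
All remaining points lie in this disk, and no smaller disk contains both endpoints, so this is the minimum enclosing circle.
Diameter = 2r = 2√(27.25) ≈ 10.440.

10.440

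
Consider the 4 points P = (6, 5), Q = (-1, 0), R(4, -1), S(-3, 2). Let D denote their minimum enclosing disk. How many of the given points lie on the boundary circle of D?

The minimum enclosing circle is determined by three boundary points: P, R, S.
Their circumcentre is (1.625, 3.125) with r² = 22.65625.
The farthest remaining point Q is at distance² 16.65625 ≤ 22.65625.
The points at distance exactly r from the centre are P, R, S — 3 points.

3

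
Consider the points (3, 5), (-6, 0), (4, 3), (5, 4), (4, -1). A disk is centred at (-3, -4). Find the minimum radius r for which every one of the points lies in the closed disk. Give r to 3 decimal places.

11.314

The required radius is the distance from (-3, -4) to the farthest point.
Squared distances: 117, 25, 98, 128, 58.
Maximum is 128, attained at (5, 4).
r = √128 ≈ 11.314.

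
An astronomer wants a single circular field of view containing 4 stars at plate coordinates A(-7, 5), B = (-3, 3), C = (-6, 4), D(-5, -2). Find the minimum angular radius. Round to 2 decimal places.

A smallest enclosing disk is always determined by at most three of the input points on its boundary.
The farthest pair is A–D with squared distance 53. The circle on this segment as diameter has centre (-6, 1.5) and r² = 53/4 = 13.25.
Check B: distance² to centre = 11.25 ≤ 13.25, so it lies inside.
All remaining points lie in this disk, and no smaller disk contains both endpoints, so this is the minimum enclosing circle.
r = √(13.25) ≈ 3.64.

3.64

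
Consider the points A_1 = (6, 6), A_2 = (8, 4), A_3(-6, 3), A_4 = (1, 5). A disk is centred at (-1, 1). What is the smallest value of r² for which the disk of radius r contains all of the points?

The required radius is the distance from (-1, 1) to the farthest point.
Squared distances: 74, 90, 29, 20.
Maximum is 90, attained at A_2.

90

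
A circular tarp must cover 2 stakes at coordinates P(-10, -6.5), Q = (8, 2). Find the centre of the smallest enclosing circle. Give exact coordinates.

The smallest circle enclosing two points has them as diameter endpoints.
Centre = midpoint = (-1, -2.25); r² = |PQ|²/4 = 396.25/4 = 99.0625.
Centre = (-1, -2.25).

(-1, -2.25)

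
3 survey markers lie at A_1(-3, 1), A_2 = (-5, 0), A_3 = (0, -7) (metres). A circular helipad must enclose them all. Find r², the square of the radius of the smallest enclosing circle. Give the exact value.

Side lengths²: A_1A_2² = 5, A_1A_3² = 73, A_2A_3² = 74.
Since A_2A_3² = 74 < 73 + 5 = 78, the triangle is acute, so the smallest enclosing circle is the circumcircle.
Circumcentre = (-81/38, -123/38), r² = 13505/722.

13505/722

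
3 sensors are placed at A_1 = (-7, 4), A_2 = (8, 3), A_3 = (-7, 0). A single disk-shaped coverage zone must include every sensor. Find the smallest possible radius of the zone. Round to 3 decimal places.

Side lengths²: A_1A_2² = 226, A_1A_3² = 16, A_2A_3² = 234.
Since A_2A_3² = 234 < 226 + 16 = 242, the triangle is acute, so the smallest enclosing circle is the circumcircle.
Circumcentre = (0.4, 2), r² = 58.76.
r = √(58.76) ≈ 7.666.

7.666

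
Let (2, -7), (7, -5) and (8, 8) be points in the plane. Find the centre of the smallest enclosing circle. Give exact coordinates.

(5, 0.5)

Call the three points A, B, C in the order given.
Side lengths²: AB² = 29, AC² = 261, BC² = 170.
Since AC² = 261 ≥ 170 + 29 = 199, the angle opposite AC is not acute, so the smallest enclosing circle has AC as diameter.
Centre = midpoint of AC = (5, 0.5), r² = 261/4 = 65.25.
Centre = (5, 0.5).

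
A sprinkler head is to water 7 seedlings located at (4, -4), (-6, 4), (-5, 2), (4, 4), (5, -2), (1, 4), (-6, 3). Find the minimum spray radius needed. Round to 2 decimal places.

6.40

By Welzl's lemma the MEC is supported by two points (diametrically opposite) or three points (on a circumcircle).
The farthest pair is (4, -4)–(-6, 4) with squared distance 164. The circle on this segment as diameter has centre (-1, 0) and r² = 164/4 = 41.
Check (-5, 2): distance² to centre = 20 ≤ 41, so it lies inside.
All remaining points lie in this disk, and no smaller disk contains both endpoints, so this is the minimum enclosing circle.
r = √41 ≈ 6.40.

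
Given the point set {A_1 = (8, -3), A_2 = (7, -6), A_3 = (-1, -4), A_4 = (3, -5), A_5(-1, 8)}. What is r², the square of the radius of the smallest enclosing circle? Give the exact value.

65

The farthest pair is A_2–A_5 with squared distance 260. The circle on this segment as diameter has centre (3, 1) and r² = 260/4 = 65.
Check A_1: distance² to centre = 41 ≤ 65, so it lies inside.
All remaining points lie in this disk, and no smaller disk contains both endpoints, so this is the minimum enclosing circle.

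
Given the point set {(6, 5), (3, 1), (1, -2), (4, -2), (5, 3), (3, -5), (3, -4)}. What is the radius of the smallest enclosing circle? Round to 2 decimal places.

5.22

By Welzl's lemma the MEC is supported by two points (diametrically opposite) or three points (on a circumcircle).
The farthest pair is (6, 5)–(3, -5) with squared distance 109. The circle on this segment as diameter has centre (4.5, 0) and r² = 109/4 = 27.25.
Check (3, 1): distance² to centre = 3.25 ≤ 27.25, so it lies inside.
All remaining points lie in this disk, and no smaller disk contains both endpoints, so this is the minimum enclosing circle.
r = √(27.25) ≈ 5.22.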